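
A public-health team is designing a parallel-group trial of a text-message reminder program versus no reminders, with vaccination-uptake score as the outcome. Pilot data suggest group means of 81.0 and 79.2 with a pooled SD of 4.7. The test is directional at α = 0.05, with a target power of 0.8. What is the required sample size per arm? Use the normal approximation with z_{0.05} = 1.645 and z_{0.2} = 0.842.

n = 85 per group

Cohen's d = |M₁ − M₂| / SD_pooled = |81.0 − 79.2| / 4.7 = 1.8 / 4.7 = 0.383.
For two independent groups with equal n: n = 2·((z_{α} + z_β) / d)².
z_{α} + z_β = 1.645 + 0.842 = 2.487.
n = 2 × (2.487 / 0.383)² = 2 × 6.493² = 2 × 42.17 = 84.3.
Round up to the next whole participant.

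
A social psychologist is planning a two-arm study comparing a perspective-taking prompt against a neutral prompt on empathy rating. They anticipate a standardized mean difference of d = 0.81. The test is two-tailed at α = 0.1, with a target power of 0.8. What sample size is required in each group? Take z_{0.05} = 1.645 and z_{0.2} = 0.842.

For two independent groups with equal n: n = 2·((z_{α/2} + z_β) / d)².
z_{α/2} + z_β = 1.645 + 0.842 = 2.487.
n = 2 × (2.487 / 0.81)² = 2 × 3.070² = 2 × 9.43 = 18.9.
Round up to the next whole participant.

n = 19 per group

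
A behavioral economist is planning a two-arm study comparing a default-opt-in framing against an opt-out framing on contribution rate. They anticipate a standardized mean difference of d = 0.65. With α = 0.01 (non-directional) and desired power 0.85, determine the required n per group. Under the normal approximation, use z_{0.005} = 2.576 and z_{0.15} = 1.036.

For two independent groups with equal n: n = 2·((z_{α/2} + z_β) / d)².
z_{α/2} + z_β = 2.576 + 1.036 = 3.612.
n = 2 × (3.612 / 0.65)² = 2 × 5.557² = 2 × 30.88 = 61.8.
Round up to the next whole participant.

n = 62 per group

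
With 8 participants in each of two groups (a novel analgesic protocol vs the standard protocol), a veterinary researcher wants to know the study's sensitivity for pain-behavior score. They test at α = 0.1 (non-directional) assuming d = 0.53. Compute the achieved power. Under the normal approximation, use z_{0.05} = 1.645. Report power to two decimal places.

For two equal groups, power = Φ(d·√(n/2) − z_{α/2}).
d·√(n/2) = 0.53 × √(8/2) = 0.53 × 2.000 = 1.060.
z_β = 1.060 − 1.645 = -0.585.
Power = Φ(-0.585) = 0.279.

power ≈ 0.28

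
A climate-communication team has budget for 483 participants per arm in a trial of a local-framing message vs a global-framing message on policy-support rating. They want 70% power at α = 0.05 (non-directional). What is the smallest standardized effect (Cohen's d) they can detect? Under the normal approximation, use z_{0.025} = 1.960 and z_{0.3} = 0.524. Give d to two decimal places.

d_min ≈ 0.16

For two independent groups of n = 483 each: d_min = (z_{α/2} + z_β)·√(2/n).
z-sum = 1.960 + 0.524 = 2.484.
d_min = 2.484 × √(2/483) = 2.484 × 0.0643 = 0.160.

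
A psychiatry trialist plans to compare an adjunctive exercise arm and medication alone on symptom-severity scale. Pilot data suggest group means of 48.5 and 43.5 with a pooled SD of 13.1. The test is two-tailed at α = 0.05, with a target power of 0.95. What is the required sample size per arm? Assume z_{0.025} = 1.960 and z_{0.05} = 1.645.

n = 179 per group

Cohen's d = |M₁ − M₂| / SD_pooled = |48.5 − 43.5| / 13.1 = 5.0 / 13.1 = 0.382.
For two independent groups with equal n: n = 2·((z_{α/2} + z_β) / d)².
z_{α/2} + z_β = 1.960 + 1.645 = 3.605.
n = 2 × (3.605 / 0.382)² = 2 × 9.437² = 2 × 89.06 = 178.1.
Round up to the next whole participant.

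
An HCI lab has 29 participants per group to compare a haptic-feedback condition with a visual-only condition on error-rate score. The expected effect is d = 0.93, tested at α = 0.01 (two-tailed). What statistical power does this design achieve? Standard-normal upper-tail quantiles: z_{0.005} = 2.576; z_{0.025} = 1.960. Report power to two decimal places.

For two equal groups, power = Φ(d·√(n/2) − z_{α/2}).
d·√(n/2) = 0.93 × √(29/2) = 0.93 × 3.808 = 3.541.
z_β = 3.541 − 2.576 = 0.965.
Power = Φ(0.965) = 0.833.

power ≈ 0.83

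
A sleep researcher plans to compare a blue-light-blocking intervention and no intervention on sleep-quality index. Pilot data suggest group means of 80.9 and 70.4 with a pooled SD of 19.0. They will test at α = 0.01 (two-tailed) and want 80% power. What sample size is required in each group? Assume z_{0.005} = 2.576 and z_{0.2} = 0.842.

Cohen's d = |M₁ − M₂| / SD_pooled = |80.9 − 70.4| / 19.0 = 10.5 / 19.0 = 0.553.
For two independent groups with equal n: n = 2·((z_{α/2} + z_β) / d)².
z_{α/2} + z_β = 2.576 + 0.842 = 3.418.
n = 2 × (3.418 / 0.553)² = 2 × 6.181² = 2 × 38.20 = 76.4.
Round up to the next whole participant.

n = 77 per group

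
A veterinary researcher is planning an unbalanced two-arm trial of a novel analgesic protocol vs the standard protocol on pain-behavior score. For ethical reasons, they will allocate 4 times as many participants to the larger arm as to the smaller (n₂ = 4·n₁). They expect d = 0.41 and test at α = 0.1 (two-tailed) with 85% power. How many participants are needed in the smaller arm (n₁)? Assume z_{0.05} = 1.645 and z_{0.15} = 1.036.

n₁ = 54

With allocation ratio k = n₂/n₁ = 4, Var(x̄₁−x̄₂) = σ²(1/n₁ + 1/(k·n₁)) = σ²·(k+1)/(k·n₁).
So n₁ = (1 + 1/k)·((z_{α/2} + z_β)/d)² = 1.250 × (2.681/0.41)².
n₁ = 1.250 × 42.76 = 53.4.
Round up: n₁ = 54, giving n₂ = 4 × 54 = 216.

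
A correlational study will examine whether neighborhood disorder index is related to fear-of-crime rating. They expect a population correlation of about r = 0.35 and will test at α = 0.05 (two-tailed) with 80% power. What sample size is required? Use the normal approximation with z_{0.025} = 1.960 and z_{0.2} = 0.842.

Fisher's z: C = ½·ln((1+r)/(1−r)) = ½·ln(2.0769) = 0.3654.
n = ((z_{α/2} + z_β)/C)² + 3.
(1.960 + 0.842) / 0.3654 = 2.802 / 0.3654 = 7.668.
n = 7.668² + 3 = 58.80 + 3 = 61.8.
Round up.

n = 62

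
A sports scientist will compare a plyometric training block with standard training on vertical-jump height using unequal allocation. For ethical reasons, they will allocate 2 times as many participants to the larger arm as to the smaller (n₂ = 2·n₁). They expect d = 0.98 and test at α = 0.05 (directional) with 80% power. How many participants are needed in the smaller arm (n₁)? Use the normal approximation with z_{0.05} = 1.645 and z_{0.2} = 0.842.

With allocation ratio k = n₂/n₁ = 2, Var(x̄₁−x̄₂) = σ²(1/n₁ + 1/(k·n₁)) = σ²·(k+1)/(k·n₁).
So n₁ = (1 + 1/k)·((z_{α} + z_β)/d)² = 1.500 × (2.487/0.98)².
n₁ = 1.500 × 6.44 = 9.7.
Round up: n₁ = 10, giving n₂ = 2 × 10 = 20.

n₁ = 10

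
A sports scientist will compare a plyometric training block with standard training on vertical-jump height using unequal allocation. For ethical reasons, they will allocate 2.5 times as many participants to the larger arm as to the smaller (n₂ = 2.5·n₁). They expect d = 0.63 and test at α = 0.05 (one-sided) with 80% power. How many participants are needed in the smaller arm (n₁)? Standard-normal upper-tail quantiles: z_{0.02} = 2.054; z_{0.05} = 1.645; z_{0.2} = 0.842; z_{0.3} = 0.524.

With allocation ratio k = n₂/n₁ = 2.5, Var(x̄₁−x̄₂) = σ²(1/n₁ + 1/(k·n₁)) = σ²·(k+1)/(k·n₁).
So n₁ = (1 + 1/k)·((z_{α} + z_β)/d)² = 1.400 × (2.487/0.63)².
n₁ = 1.400 × 15.58 = 21.8.
Round up: n₁ = 22, giving n₂ = 2.5 × 22 = 55.

n₁ = 22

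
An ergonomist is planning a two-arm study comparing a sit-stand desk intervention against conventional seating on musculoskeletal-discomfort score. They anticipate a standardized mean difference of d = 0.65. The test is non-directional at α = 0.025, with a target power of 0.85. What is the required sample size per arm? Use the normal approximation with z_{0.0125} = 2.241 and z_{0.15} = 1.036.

For two independent groups with equal n: n = 2·((z_{α/2} + z_β) / d)².
z_{α/2} + z_β = 2.241 + 1.036 = 3.277.
n = 2 × (3.277 / 0.65)² = 2 × 5.042² = 2 × 25.42 = 50.8.
Round up to the next whole participant.

n = 51 per group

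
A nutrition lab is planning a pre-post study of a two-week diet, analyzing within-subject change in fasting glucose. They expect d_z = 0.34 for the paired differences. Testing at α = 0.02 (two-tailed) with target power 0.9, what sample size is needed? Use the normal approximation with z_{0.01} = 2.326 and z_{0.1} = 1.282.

For a paired (one-sample on differences) test: n = ((z_{α/2} + z_β) / d)².
z_{α/2} + z_β = 2.326 + 1.282 = 3.608.
n = (3.608 / 0.34)² = 10.612² = 112.61.
Round up.

n = 113 pairs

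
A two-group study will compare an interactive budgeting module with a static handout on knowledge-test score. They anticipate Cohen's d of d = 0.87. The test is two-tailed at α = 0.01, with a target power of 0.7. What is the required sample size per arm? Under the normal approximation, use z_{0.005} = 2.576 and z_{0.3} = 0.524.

For two independent groups with equal n: n = 2·((z_{α/2} + z_β) / d)².
z_{α/2} + z_β = 2.576 + 0.524 = 3.100.
n = 2 × (3.100 / 0.87)² = 2 × 3.563² = 2 × 12.70 = 25.4.
Round up to the next whole participant.

n = 26 per group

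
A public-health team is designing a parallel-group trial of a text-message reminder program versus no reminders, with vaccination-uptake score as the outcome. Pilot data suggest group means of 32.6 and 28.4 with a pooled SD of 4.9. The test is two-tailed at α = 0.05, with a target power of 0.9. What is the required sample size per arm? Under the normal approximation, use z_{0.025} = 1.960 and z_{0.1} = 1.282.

n = 29 per group

Cohen's d = |M₁ − M₂| / SD_pooled = |32.6 − 28.4| / 4.9 = 4.2 / 4.9 = 0.857.
For two independent groups with equal n: n = 2·((z_{α/2} + z_β) / d)².
z_{α/2} + z_β = 1.960 + 1.282 = 3.242.
n = 2 × (3.242 / 0.857)² = 2 × 3.783² = 2 × 14.31 = 28.6.
Round up to the next whole participant.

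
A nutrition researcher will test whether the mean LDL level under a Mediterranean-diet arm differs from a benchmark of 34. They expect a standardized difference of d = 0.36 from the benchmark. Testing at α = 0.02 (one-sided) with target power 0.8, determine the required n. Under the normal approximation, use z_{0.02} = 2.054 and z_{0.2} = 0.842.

n = 65

For a one-sample test: n = ((z_{α} + z_β) / d)².
z_{α} + z_β = 2.054 + 0.842 = 2.896.
n = (2.896 / 0.36)² = 8.044² = 64.71.
Round up.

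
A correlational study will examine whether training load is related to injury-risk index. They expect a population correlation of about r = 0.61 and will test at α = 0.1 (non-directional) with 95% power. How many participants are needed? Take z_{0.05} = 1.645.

Fisher's z: C = ½·ln((1+r)/(1−r)) = ½·ln(4.1282) = 0.7089.
n = ((z_{α/2} + z_β)/C)² + 3.
(1.645 + 1.645) / 0.7089 = 3.290 / 0.7089 = 4.641.
n = 4.641² + 3 = 21.54 + 3 = 24.5.
Round up.

n = 25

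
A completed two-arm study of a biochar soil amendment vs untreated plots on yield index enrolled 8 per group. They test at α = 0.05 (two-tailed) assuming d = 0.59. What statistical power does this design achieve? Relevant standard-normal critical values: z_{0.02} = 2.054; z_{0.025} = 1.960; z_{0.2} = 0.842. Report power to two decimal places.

For two equal groups, power = Φ(d·√(n/2) − z_{α/2}).
d·√(n/2) = 0.59 × √(8/2) = 0.59 × 2.000 = 1.180.
z_β = 1.180 − 1.960 = -0.780.
Power = Φ(-0.780) = 0.218.

power ≈ 0.22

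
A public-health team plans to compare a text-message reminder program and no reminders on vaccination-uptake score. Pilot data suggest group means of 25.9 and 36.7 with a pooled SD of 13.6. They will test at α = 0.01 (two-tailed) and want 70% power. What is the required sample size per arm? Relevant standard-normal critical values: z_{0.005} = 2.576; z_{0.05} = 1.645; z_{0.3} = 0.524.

Cohen's d = |M₁ − M₂| / SD_pooled = |25.9 − 36.7| / 13.6 = 10.8 / 13.6 = 0.794.
For two independent groups with equal n: n = 2·((z_{α/2} + z_β) / d)².
z_{α/2} + z_β = 2.576 + 0.524 = 3.100.
n = 2 × (3.100 / 0.794)² = 2 × 3.904² = 2 × 15.24 = 30.5.
Round up to the next whole participant.

n = 31 per group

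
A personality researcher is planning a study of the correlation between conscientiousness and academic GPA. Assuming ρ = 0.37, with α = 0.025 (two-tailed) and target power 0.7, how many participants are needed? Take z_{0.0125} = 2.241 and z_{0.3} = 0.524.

Fisher's z: C = ½·ln((1+r)/(1−r)) = ½·ln(2.1746) = 0.3884.
n = ((z_{α/2} + z_β)/C)² + 3.
(2.241 + 0.524) / 0.3884 = 2.765 / 0.3884 = 7.119.
n = 7.119² + 3 = 50.68 + 3 = 53.7.
Round up.

n = 54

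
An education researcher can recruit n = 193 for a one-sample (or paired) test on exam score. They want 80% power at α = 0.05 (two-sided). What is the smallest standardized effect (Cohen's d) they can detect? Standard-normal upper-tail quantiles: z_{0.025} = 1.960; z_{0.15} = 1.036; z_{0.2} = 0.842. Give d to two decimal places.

d_min ≈ 0.20

For a single sample (or paired design) of n = 193: d_min = (z_{α/2} + z_β)/√n.
z-sum = 1.960 + 0.842 = 2.802.
d_min = 2.802 / √193 = 2.802 / 13.892 = 0.202.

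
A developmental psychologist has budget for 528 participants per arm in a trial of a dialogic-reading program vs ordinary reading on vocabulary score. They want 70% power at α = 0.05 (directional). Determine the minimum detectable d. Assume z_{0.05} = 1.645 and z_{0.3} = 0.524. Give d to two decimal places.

d_min ≈ 0.13

For two independent groups of n = 528 each: d_min = (z_{α} + z_β)·√(2/n).
z-sum = 1.645 + 0.524 = 2.169.
d_min = 2.169 × √(2/528) = 2.169 × 0.0615 = 0.133.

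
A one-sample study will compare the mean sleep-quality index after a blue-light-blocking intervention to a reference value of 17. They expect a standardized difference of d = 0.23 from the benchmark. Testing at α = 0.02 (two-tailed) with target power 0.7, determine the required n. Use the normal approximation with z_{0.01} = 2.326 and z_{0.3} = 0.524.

For a one-sample test: n = ((z_{α/2} + z_β) / d)².
z_{α/2} + z_β = 2.326 + 0.524 = 2.850.
n = (2.850 / 0.23)² = 12.391² = 153.54.
Round up.

n = 154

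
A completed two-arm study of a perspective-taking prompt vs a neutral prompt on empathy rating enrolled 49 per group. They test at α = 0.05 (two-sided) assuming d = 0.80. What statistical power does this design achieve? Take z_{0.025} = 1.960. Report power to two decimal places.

power ≈ 0.98

For two equal groups, power = Φ(d·√(n/2) − z_{α/2}).
d·√(n/2) = 0.80 × √(49/2) = 0.80 × 4.950 = 3.960.
z_β = 3.960 − 1.960 = 2.000.
Power = Φ(2.000) = 0.977.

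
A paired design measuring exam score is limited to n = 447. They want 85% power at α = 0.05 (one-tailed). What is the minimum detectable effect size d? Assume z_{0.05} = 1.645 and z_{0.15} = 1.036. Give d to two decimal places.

d_min ≈ 0.13

For a single sample (or paired design) of n = 447: d_min = (z_{α} + z_β)/√n.
z-sum = 1.645 + 1.036 = 2.681.
d_min = 2.681 / √447 = 2.681 / 21.142 = 0.127.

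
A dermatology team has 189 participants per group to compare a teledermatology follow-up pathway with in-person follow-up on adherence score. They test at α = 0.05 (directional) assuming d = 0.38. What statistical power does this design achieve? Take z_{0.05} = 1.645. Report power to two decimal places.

For two equal groups, power = Φ(d·√(n/2) − z_{α}).
d·√(n/2) = 0.38 × √(189/2) = 0.38 × 9.721 = 3.694.
z_β = 3.694 − 1.645 = 2.049.
Power = Φ(2.049) = 0.980.

power ≈ 0.98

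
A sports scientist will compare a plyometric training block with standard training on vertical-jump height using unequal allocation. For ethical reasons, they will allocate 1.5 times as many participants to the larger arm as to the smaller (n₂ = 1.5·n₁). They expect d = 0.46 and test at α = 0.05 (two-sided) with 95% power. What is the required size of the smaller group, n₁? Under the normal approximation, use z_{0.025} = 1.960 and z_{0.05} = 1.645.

n₁ = 103

With allocation ratio k = n₂/n₁ = 1.5, Var(x̄₁−x̄₂) = σ²(1/n₁ + 1/(k·n₁)) = σ²·(k+1)/(k·n₁).
So n₁ = (1 + 1/k)·((z_{α/2} + z_β)/d)² = 1.667 × (3.605/0.46)².
n₁ = 1.667 × 61.42 = 102.4.
Round up: n₁ = 103, giving n₂ = ⌈1.5 × 103⌉ = ⌈154.5⌉ = 155.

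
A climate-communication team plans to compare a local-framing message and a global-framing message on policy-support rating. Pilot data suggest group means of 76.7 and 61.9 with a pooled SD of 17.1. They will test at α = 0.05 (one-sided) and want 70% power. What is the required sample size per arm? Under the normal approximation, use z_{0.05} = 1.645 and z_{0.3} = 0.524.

n = 13 per group

Cohen's d = |M₁ − M₂| / SD_pooled = |76.7 − 61.9| / 17.1 = 14.8 / 17.1 = 0.865.
For two independent groups with equal n: n = 2·((z_{α} + z_β) / d)².
z_{α} + z_β = 1.645 + 0.524 = 2.169.
n = 2 × (2.169 / 0.865)² = 2 × 2.508² = 2 × 6.29 = 12.6.
Round up to the next whole participant.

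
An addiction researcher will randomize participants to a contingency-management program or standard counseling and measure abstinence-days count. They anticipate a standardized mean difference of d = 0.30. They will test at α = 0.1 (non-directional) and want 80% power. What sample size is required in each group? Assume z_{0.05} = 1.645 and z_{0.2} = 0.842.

n = 138 per group

For two independent groups with equal n: n = 2·((z_{α/2} + z_β) / d)².
z_{α/2} + z_β = 1.645 + 0.842 = 2.487.
n = 2 × (2.487 / 0.30)² = 2 × 8.290² = 2 × 68.72 = 137.4.
Round up to the next whole participant.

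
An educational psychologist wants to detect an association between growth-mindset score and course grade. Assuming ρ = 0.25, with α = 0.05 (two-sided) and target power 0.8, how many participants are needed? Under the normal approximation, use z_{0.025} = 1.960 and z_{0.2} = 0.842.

n = 124

Fisher's z: C = ½·ln((1+r)/(1−r)) = ½·ln(1.6667) = 0.2554.
n = ((z_{α/2} + z_β)/C)² + 3.
(1.960 + 0.842) / 0.2554 = 2.802 / 0.2554 = 10.971.
n = 10.971² + 3 = 120.36 + 3 = 123.4.
Round up.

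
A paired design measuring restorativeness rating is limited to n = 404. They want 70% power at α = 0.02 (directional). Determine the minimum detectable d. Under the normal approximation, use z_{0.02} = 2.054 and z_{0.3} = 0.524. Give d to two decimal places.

For a single sample (or paired design) of n = 404: d_min = (z_{α} + z_β)/√n.
z-sum = 2.054 + 0.524 = 2.578.
d_min = 2.578 / √404 = 2.578 / 20.100 = 0.128.

d_min ≈ 0.13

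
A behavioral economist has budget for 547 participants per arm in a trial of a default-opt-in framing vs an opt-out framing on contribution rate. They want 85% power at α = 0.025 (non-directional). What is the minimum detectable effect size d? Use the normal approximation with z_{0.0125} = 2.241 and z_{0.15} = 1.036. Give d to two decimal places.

d_min ≈ 0.20

For two independent groups of n = 547 each: d_min = (z_{α/2} + z_β)·√(2/n).
z-sum = 2.241 + 1.036 = 3.277.
d_min = 3.277 × √(2/547) = 3.277 × 0.0605 = 0.198.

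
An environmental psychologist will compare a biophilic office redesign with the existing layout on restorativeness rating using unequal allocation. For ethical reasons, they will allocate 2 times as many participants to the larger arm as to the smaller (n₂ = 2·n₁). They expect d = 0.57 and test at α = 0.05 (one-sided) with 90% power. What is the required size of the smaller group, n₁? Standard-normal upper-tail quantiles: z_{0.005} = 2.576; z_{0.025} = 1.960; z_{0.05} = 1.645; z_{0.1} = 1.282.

n₁ = 40

With allocation ratio k = n₂/n₁ = 2, Var(x̄₁−x̄₂) = σ²(1/n₁ + 1/(k·n₁)) = σ²·(k+1)/(k·n₁).
So n₁ = (1 + 1/k)·((z_{α} + z_β)/d)² = 1.500 × (2.927/0.57)².
n₁ = 1.500 × 26.37 = 39.6.
Round up: n₁ = 40, giving n₂ = 2 × 40 = 80.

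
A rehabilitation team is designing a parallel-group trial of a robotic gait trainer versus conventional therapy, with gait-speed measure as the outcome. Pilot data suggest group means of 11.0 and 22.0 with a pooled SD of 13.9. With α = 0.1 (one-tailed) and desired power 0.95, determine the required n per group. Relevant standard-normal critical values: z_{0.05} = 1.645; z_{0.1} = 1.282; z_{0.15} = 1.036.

n = 28 per group

Cohen's d = |M₁ − M₂| / SD_pooled = |11.0 − 22.0| / 13.9 = 11.0 / 13.9 = 0.791.
For two independent groups with equal n: n = 2·((z_{α} + z_β) / d)².
z_{α} + z_β = 1.282 + 1.645 = 2.927.
n = 2 × (2.927 / 0.791)² = 2 × 3.700² = 2 × 13.69 = 27.4.
Round up to the next whole participant.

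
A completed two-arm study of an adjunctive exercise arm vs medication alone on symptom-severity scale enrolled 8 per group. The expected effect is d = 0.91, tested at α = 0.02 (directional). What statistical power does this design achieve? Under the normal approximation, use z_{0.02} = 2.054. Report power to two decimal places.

power ≈ 0.41

For two equal groups, power = Φ(d·√(n/2) − z_{α}).
d·√(n/2) = 0.91 × √(8/2) = 0.91 × 2.000 = 1.820.
z_β = 1.820 − 2.054 = -0.234.
Power = Φ(-0.234) = 0.407.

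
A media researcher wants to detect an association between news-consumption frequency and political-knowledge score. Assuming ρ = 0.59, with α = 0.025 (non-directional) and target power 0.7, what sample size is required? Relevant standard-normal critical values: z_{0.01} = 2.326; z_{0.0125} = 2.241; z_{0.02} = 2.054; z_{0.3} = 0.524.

Fisher's z: C = ½·ln((1+r)/(1−r)) = ½·ln(3.8780) = 0.6777.
n = ((z_{α/2} + z_β)/C)² + 3.
(2.241 + 0.524) / 0.6777 = 2.765 / 0.6777 = 4.080.
n = 4.080² + 3 = 16.65 + 3 = 19.6.
Round up.

n = 20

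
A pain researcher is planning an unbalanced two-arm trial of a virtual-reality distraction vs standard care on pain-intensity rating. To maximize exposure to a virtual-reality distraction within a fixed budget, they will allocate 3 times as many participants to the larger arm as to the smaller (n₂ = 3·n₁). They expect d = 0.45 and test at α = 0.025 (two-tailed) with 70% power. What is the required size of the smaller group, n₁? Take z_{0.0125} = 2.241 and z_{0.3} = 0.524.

With allocation ratio k = n₂/n₁ = 3, Var(x̄₁−x̄₂) = σ²(1/n₁ + 1/(k·n₁)) = σ²·(k+1)/(k·n₁).
So n₁ = (1 + 1/k)·((z_{α/2} + z_β)/d)² = 1.333 × (2.765/0.45)².
n₁ = 1.333 × 37.75 = 50.3.
Round up: n₁ = 51, giving n₂ = 3 × 51 = 153.

n₁ = 51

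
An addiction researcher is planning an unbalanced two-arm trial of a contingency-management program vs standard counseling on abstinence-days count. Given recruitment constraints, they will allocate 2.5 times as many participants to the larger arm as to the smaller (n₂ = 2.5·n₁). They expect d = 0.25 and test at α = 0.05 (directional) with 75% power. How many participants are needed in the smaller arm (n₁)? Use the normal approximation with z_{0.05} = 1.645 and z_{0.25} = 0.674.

n₁ = 121

With allocation ratio k = n₂/n₁ = 2.5, Var(x̄₁−x̄₂) = σ²(1/n₁ + 1/(k·n₁)) = σ²·(k+1)/(k·n₁).
So n₁ = (1 + 1/k)·((z_{α} + z_β)/d)² = 1.400 × (2.319/0.25)².
n₁ = 1.400 × 86.04 = 120.5.
Round up: n₁ = 121, giving n₂ = ⌈2.5 × 121⌉ = ⌈302.5⌉ = 303.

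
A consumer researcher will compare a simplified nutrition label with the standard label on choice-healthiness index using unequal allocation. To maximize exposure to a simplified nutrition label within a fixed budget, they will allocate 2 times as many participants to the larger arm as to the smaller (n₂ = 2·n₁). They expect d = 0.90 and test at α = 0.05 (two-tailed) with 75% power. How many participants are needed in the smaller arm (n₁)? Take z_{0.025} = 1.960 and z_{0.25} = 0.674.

n₁ = 13

With allocation ratio k = n₂/n₁ = 2, Var(x̄₁−x̄₂) = σ²(1/n₁ + 1/(k·n₁)) = σ²·(k+1)/(k·n₁).
So n₁ = (1 + 1/k)·((z_{α/2} + z_β)/d)² = 1.500 × (2.634/0.90)².
n₁ = 1.500 × 8.57 = 12.8.
Round up: n₁ = 13, giving n₂ = 2 × 13 = 26.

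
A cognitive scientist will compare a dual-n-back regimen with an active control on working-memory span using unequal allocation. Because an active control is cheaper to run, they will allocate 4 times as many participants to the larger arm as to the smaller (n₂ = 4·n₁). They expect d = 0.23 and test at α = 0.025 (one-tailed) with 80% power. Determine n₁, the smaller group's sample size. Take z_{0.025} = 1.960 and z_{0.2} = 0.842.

n₁ = 186

With allocation ratio k = n₂/n₁ = 4, Var(x̄₁−x̄₂) = σ²(1/n₁ + 1/(k·n₁)) = σ²·(k+1)/(k·n₁).
So n₁ = (1 + 1/k)·((z_{α} + z_β)/d)² = 1.250 × (2.802/0.23)².
n₁ = 1.250 × 148.42 = 185.5.
Round up: n₁ = 186, giving n₂ = 4 × 186 = 744.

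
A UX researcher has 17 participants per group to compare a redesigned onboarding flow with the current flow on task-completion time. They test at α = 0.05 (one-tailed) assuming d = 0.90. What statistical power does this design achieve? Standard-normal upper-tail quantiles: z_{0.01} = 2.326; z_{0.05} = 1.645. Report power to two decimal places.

For two equal groups, power = Φ(d·√(n/2) − z_{α}).
d·√(n/2) = 0.90 × √(17/2) = 0.90 × 2.915 = 2.624.
z_β = 2.624 − 1.645 = 0.979.
Power = Φ(0.979) = 0.836.

power ≈ 0.84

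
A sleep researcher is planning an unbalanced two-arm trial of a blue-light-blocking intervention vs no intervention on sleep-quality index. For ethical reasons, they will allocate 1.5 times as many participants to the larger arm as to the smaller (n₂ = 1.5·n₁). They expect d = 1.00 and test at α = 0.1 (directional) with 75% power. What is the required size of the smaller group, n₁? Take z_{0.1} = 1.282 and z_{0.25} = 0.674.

With allocation ratio k = n₂/n₁ = 1.5, Var(x̄₁−x̄₂) = σ²(1/n₁ + 1/(k·n₁)) = σ²·(k+1)/(k·n₁).
So n₁ = (1 + 1/k)·((z_{α} + z_β)/d)² = 1.667 × (1.956/1.00)².
n₁ = 1.667 × 3.83 = 6.4.
Round up: n₁ = 7, giving n₂ = ⌈1.5 × 7⌉ = ⌈10.5⌉ = 11.

n₁ = 7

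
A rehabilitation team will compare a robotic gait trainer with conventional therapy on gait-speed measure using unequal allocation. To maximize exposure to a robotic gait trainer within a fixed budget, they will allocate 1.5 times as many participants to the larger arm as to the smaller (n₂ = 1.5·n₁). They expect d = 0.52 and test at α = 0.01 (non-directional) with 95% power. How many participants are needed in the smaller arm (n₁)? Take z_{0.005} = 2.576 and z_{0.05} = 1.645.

n₁ = 110

With allocation ratio k = n₂/n₁ = 1.5, Var(x̄₁−x̄₂) = σ²(1/n₁ + 1/(k·n₁)) = σ²·(k+1)/(k·n₁).
So n₁ = (1 + 1/k)·((z_{α/2} + z_β)/d)² = 1.667 × (4.221/0.52)².
n₁ = 1.667 × 65.89 = 109.8.
Round up: n₁ = 110, giving n₂ = 1.5 × 110 = 165.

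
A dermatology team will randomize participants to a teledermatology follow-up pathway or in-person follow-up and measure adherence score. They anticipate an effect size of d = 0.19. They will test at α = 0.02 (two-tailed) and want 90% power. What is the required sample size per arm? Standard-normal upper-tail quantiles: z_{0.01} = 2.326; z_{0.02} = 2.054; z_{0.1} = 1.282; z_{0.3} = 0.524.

n = 722 per group

For two independent groups with equal n: n = 2·((z_{α/2} + z_β) / d)².
z_{α/2} + z_β = 2.326 + 1.282 = 3.608.
n = 2 × (3.608 / 0.19)² = 2 × 18.989² = 2 × 360.60 = 721.2.
Round up to the next whole participant.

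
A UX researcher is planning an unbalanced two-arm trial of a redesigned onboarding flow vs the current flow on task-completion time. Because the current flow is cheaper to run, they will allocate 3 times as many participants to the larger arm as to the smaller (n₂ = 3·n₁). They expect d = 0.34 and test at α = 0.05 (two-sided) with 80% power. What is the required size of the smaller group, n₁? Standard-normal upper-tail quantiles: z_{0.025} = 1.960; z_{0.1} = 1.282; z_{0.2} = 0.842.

n₁ = 91

With allocation ratio k = n₂/n₁ = 3, Var(x̄₁−x̄₂) = σ²(1/n₁ + 1/(k·n₁)) = σ²·(k+1)/(k·n₁).
So n₁ = (1 + 1/k)·((z_{α/2} + z_β)/d)² = 1.333 × (2.802/0.34)².
n₁ = 1.333 × 67.92 = 90.6.
Round up: n₁ = 91, giving n₂ = 3 × 91 = 273.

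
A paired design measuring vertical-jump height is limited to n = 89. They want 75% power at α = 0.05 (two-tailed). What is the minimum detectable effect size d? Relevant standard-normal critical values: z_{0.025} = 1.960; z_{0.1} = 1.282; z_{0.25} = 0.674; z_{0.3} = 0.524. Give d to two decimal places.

d_min ≈ 0.28

For a single sample (or paired design) of n = 89: d_min = (z_{α/2} + z_β)/√n.
z-sum = 1.960 + 0.674 = 2.634.
d_min = 2.634 / √89 = 2.634 / 9.434 = 0.279.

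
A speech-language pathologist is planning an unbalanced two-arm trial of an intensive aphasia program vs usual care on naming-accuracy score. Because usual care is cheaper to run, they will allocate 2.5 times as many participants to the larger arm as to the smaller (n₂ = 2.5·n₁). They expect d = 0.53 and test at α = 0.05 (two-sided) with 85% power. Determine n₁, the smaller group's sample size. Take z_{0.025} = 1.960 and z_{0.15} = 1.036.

With allocation ratio k = n₂/n₁ = 2.5, Var(x̄₁−x̄₂) = σ²(1/n₁ + 1/(k·n₁)) = σ²·(k+1)/(k·n₁).
So n₁ = (1 + 1/k)·((z_{α/2} + z_β)/d)² = 1.400 × (2.996/0.53)².
n₁ = 1.400 × 31.95 = 44.7.
Round up: n₁ = 45, giving n₂ = ⌈2.5 × 45⌉ = ⌈112.5⌉ = 113.

n₁ = 45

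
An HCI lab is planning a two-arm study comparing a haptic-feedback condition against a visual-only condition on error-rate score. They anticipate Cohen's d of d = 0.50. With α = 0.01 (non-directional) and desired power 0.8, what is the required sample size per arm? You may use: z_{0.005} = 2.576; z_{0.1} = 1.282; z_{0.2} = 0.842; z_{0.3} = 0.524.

n = 94 per group

For two independent groups with equal n: n = 2·((z_{α/2} + z_β) / d)².
z_{α/2} + z_β = 2.576 + 0.842 = 3.418.
n = 2 × (3.418 / 0.50)² = 2 × 6.836² = 2 × 46.73 = 93.5.
Round up to the next whole participant.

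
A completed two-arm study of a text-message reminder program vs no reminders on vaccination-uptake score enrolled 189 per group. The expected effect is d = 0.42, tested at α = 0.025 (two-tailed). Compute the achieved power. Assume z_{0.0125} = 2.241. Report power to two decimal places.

power ≈ 0.97

For two equal groups, power = Φ(d·√(n/2) − z_{α/2}).
d·√(n/2) = 0.42 × √(189/2) = 0.42 × 9.721 = 4.083.
z_β = 4.083 − 2.241 = 1.842.
Power = Φ(1.842) = 0.967.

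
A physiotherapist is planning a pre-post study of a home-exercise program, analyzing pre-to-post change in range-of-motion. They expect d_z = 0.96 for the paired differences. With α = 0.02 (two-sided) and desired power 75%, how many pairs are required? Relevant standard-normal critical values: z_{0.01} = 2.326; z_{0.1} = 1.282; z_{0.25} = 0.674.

For a paired (one-sample on differences) test: n = ((z_{α/2} + z_β) / d)².
z_{α/2} + z_β = 2.326 + 0.674 = 3.000.
n = (3.000 / 0.96)² = 3.125² = 9.77.
Round up.

n = 10 pairs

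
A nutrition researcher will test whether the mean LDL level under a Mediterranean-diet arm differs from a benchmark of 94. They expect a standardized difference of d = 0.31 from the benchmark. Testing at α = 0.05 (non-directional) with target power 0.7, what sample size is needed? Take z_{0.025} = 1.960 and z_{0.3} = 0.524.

For a one-sample test: n = ((z_{α/2} + z_β) / d)².
z_{α/2} + z_β = 1.960 + 0.524 = 2.484.
n = (2.484 / 0.31)² = 8.013² = 64.21.
Round up.

n = 65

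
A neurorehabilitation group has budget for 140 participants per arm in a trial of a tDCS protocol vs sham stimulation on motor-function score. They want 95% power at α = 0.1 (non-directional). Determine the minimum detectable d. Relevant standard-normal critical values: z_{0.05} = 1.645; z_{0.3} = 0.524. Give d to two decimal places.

d_min ≈ 0.39

For two independent groups of n = 140 each: d_min = (z_{α/2} + z_β)·√(2/n).
z-sum = 1.645 + 1.645 = 3.290.
d_min = 3.290 × √(2/140) = 3.290 × 0.1195 = 0.393.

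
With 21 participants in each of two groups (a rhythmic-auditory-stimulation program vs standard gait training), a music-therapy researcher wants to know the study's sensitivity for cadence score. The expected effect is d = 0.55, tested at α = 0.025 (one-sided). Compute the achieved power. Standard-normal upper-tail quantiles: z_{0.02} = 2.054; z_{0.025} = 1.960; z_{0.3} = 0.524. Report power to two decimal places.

power ≈ 0.43

For two equal groups, power = Φ(d·√(n/2) − z_{α}).
d·√(n/2) = 0.55 × √(21/2) = 0.55 × 3.240 = 1.782.
z_β = 1.782 − 1.960 = -0.178.
Power = Φ(-0.178) = 0.429.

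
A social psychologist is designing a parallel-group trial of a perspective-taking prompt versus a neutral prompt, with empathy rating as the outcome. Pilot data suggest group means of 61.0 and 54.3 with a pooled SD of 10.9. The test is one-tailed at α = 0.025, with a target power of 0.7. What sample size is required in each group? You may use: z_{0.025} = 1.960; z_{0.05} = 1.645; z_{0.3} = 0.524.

Cohen's d = |M₁ − M₂| / SD_pooled = |61.0 − 54.3| / 10.9 = 6.7 / 10.9 = 0.615.
For two independent groups with equal n: n = 2·((z_{α} + z_β) / d)².
z_{α} + z_β = 1.960 + 0.524 = 2.484.
n = 2 × (2.484 / 0.615)² = 2 × 4.039² = 2 × 16.31 = 32.6.
Round up to the next whole participant.

n = 33 per group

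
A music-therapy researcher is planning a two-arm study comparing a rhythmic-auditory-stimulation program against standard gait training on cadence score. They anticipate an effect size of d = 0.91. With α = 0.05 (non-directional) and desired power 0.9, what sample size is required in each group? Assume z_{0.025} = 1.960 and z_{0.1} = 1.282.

For two independent groups with equal n: n = 2·((z_{α/2} + z_β) / d)².
z_{α/2} + z_β = 1.960 + 1.282 = 3.242.
n = 2 × (3.242 / 0.91)² = 2 × 3.563² = 2 × 12.69 = 25.4.
Round up to the next whole participant.

n = 26 per group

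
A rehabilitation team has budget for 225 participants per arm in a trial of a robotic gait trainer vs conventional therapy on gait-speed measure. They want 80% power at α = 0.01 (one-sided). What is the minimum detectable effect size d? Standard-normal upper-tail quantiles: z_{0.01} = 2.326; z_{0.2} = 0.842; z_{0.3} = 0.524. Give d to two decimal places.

For two independent groups of n = 225 each: d_min = (z_{α} + z_β)·√(2/n).
z-sum = 2.326 + 0.842 = 3.168.
d_min = 3.168 × √(2/225) = 3.168 × 0.0943 = 0.299.

d_min ≈ 0.30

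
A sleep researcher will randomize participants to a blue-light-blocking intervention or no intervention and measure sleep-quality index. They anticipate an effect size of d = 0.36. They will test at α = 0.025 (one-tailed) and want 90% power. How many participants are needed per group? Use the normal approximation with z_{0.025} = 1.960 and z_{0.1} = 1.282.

n = 163 per group

For two independent groups with equal n: n = 2·((z_{α} + z_β) / d)².
z_{α} + z_β = 1.960 + 1.282 = 3.242.
n = 2 × (3.242 / 0.36)² = 2 × 9.006² = 2 × 81.10 = 162.2.
Round up to the next whole participant.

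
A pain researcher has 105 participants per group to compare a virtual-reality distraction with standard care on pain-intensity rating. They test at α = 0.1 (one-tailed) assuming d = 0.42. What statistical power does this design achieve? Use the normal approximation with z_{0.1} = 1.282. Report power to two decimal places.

power ≈ 0.96

For two equal groups, power = Φ(d·√(n/2) − z_{α}).
d·√(n/2) = 0.42 × √(105/2) = 0.42 × 7.246 = 3.043.
z_β = 3.043 − 1.282 = 1.761.
Power = Φ(1.761) = 0.961.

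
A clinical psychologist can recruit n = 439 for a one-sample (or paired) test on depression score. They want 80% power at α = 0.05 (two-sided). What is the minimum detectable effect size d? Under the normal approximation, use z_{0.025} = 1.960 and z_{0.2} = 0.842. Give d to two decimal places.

For a single sample (or paired design) of n = 439: d_min = (z_{α/2} + z_β)/√n.
z-sum = 1.960 + 0.842 = 2.802.
d_min = 2.802 / √439 = 2.802 / 20.952 = 0.134.

d_min ≈ 0.13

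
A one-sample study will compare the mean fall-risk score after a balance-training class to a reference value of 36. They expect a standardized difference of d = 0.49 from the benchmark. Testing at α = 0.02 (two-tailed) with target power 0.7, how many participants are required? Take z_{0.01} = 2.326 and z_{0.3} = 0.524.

For a one-sample test: n = ((z_{α/2} + z_β) / d)².
z_{α/2} + z_β = 2.326 + 0.524 = 2.850.
n = (2.850 / 0.49)² = 5.816² = 33.83.
Round up.

n = 34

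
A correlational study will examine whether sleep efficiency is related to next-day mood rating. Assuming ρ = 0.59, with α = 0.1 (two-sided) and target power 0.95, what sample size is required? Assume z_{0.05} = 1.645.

n = 27

Fisher's z: C = ½·ln((1+r)/(1−r)) = ½·ln(3.8780) = 0.6777.
n = ((z_{α/2} + z_β)/C)² + 3.
(1.645 + 1.645) / 0.6777 = 3.290 / 0.6777 = 4.855.
n = 4.855² + 3 = 23.57 + 3 = 26.6.
Round up.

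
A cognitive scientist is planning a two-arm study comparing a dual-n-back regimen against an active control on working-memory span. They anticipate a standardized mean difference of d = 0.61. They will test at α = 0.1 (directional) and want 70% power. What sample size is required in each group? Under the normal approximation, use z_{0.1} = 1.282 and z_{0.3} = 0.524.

For two independent groups with equal n: n = 2·((z_{α} + z_β) / d)².
z_{α} + z_β = 1.282 + 0.524 = 1.806.
n = 2 × (1.806 / 0.61)² = 2 × 2.961² = 2 × 8.77 = 17.5.
Round up to the next whole participant.

n = 18 per group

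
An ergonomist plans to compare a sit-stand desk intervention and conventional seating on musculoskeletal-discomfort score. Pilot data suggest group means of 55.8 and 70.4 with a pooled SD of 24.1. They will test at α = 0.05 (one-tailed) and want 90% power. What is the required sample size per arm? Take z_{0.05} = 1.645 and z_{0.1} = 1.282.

n = 47 per group

Cohen's d = |M₁ − M₂| / SD_pooled = |55.8 − 70.4| / 24.1 = 14.6 / 24.1 = 0.606.
For two independent groups with equal n: n = 2·((z_{α} + z_β) / d)².
z_{α} + z_β = 1.645 + 1.282 = 2.927.
n = 2 × (2.927 / 0.606)² = 2 × 4.830² = 2 × 23.33 = 46.7.
Round up to the next whole participant.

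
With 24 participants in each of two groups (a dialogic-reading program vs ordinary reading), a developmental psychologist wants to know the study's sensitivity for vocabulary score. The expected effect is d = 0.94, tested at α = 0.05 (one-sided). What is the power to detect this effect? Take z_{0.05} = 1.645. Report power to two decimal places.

power ≈ 0.95

For two equal groups, power = Φ(d·√(n/2) − z_{α}).
d·√(n/2) = 0.94 × √(24/2) = 0.94 × 3.464 = 3.256.
z_β = 3.256 − 1.645 = 1.611.
Power = Φ(1.611) = 0.946.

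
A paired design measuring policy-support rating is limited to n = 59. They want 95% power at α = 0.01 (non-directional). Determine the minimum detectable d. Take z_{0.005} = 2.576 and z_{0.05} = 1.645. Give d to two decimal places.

For a single sample (or paired design) of n = 59: d_min = (z_{α/2} + z_β)/√n.
z-sum = 2.576 + 1.645 = 4.221.
d_min = 4.221 / √59 = 4.221 / 7.681 = 0.550.

d_min ≈ 0.55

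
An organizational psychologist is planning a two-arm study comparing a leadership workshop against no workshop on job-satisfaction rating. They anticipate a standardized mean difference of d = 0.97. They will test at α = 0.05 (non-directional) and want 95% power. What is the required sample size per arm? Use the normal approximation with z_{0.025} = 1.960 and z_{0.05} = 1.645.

For two independent groups with equal n: n = 2·((z_{α/2} + z_β) / d)².
z_{α/2} + z_β = 1.960 + 1.645 = 3.605.
n = 2 × (3.605 / 0.97)² = 2 × 3.716² = 2 × 13.81 = 27.6.
Round up to the next whole participant.

n = 28 per group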